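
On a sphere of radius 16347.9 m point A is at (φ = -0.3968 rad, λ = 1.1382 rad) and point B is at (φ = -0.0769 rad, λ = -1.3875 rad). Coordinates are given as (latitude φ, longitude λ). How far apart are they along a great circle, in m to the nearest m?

38841 m

With latitudes φ₁ = -22.735°, φ₂ = -4.406° and longitude difference Δλ = -144.712°:
cos c = sin φ₁ sin φ₂ + cos φ₁ cos φ₂ cos Δλ = (-0.3865)(-0.0768) + (0.9223)(0.9970)(-0.8163) = -0.72092,
so c = arccos(-0.72092) = 2.37593 rad.
Distance = R·c = 16347.9 × 2.3759 ≈ 38841 m.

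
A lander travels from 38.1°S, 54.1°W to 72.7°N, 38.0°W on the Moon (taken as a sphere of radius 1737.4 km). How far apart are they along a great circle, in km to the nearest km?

With latitudes φ₁ = -38.100°, φ₂ = 72.700° and longitude difference Δλ = 16.100°:
Haversine: a = sin²(Δφ/2) + cos φ₁ cos φ₂ sin²(Δλ/2) = 0.6776 + (0.7869)(0.2974)(0.0196) = 0.68214.
Central angle c = 2·arcsin(√a) = 1.94366 rad.
Distance = R·c = 1737.4 × 1.9437 ≈ 3377 km.

3377 km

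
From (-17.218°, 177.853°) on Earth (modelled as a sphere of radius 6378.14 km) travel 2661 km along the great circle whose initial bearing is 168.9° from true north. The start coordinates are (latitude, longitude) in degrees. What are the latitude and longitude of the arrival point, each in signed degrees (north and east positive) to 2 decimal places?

-40.57°, -176.25°

Angular distance δ = d/R = 2661/6378.14 = 0.41721 rad; initial bearing θ = 2.9479 rad.
sin φ₂ = sin φ₁ cos δ + cos φ₁ sin δ cos θ = (-0.2960)(0.9142) + (0.9552)(0.4052)(-0.9813) = -0.6504, so φ₂ = -40.57°.
Δλ = atan2(sin θ sin δ cos φ₁, cos δ − sin φ₁ sin φ₂) = atan2(0.0745, 0.7217) = 5.895°.
λ₂ = 177.853° + 5.895° = 183.75° → -176.25° after wrapping to (−180°, 180°].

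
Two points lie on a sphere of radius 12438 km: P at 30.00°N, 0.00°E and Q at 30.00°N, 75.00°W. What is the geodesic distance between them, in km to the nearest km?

13814 km

With latitudes φ₁ = 30.000°, φ₂ = 30.000° and longitude difference Δλ = -75.000°:
cos c = sin φ₁ sin φ₂ + cos φ₁ cos φ₂ cos Δλ = (0.5000)(0.5000) + (0.8660)(0.8660)(0.2588) = 0.44411,
so c = arccos(0.44411) = 1.11061 rad.
Distance = R·c = 12438 × 1.1106 ≈ 13814 km.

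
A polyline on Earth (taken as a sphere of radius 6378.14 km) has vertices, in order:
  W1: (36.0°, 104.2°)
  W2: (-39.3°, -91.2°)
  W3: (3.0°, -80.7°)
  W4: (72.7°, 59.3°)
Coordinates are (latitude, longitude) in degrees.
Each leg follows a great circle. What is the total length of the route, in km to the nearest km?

Leg W1→W2: central angle 2.9214 rad, distance 18633.3 km.
Leg W2→W3: central angle 0.7573 rad, distance 4830.2 km.
Leg W3→W4: central angle 1.7493 rad, distance 11157.1 km.
Total: 18633.3 + 4830.2 + 11157.1 ≈ 34621 km.

34621 km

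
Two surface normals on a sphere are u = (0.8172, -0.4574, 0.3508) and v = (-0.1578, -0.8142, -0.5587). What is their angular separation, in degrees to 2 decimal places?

87.28°

u·v = 0.0475; |u| = 1.0000, |v| = 1.0000.
cos θ = (u·v)/(|u||v|) = 0.0475, so θ = 87.28°.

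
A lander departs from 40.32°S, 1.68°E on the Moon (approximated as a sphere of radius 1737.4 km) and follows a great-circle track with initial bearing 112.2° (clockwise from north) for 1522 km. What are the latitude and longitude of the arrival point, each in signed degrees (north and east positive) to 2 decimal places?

-39.46°, 68.79°

Angular distance δ = d/R = 1522/1737.4 = 0.87602 rad; initial bearing θ = 1.9583 rad.
sin φ₂ = sin φ₁ cos δ + cos φ₁ sin δ cos θ = (-0.6471)(0.6402) + (0.7624)(0.7682)(-0.3778) = -0.6356, so φ₂ = -39.46°.
Δλ = atan2(sin θ sin δ cos φ₁, cos δ − sin φ₁ sin φ₂) = atan2(0.5423, 0.2290) = 67.109°.
λ₂ = 1.680° + 67.109° = 68.79°.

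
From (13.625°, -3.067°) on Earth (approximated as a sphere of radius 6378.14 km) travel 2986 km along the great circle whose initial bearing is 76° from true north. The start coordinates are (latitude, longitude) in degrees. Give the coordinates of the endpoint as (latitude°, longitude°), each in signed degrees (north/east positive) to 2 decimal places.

Angular distance δ = d/R = 2986/6378.14 = 0.46816 rad; initial bearing θ = 1.3265 rad.
sin φ₂ = sin φ₁ cos δ + cos φ₁ sin δ cos θ = (0.2356)(0.8924) + (0.9719)(0.4512)(0.2419) = 0.3163, so φ₂ = 18.44°.
Δλ = atan2(sin θ sin δ cos φ₁, cos δ − sin φ₁ sin φ₂) = atan2(0.4255, 0.8179) = 27.487°.
λ₂ = -3.067° + 27.487° = 24.42°.

18.44°, 24.42°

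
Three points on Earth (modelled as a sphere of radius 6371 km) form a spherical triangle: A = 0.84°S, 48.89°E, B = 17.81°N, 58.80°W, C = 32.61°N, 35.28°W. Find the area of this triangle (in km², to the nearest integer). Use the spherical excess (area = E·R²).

Side lengths (central angles): a = 0.4506, b = 1.4931, c = 1.8690 rad; semiperimeter s = 1.9063.
By l'Huilier's theorem, tan(E/4) = √[tan(s/2) tan((s−a)/2) tan((s−b)/2) tan((s−c)/2)], giving spherical excess E = 0.2798 rad.
Area = E·R² = 0.2798 × (6371)² ≈ 11358397 km².

11358397 km²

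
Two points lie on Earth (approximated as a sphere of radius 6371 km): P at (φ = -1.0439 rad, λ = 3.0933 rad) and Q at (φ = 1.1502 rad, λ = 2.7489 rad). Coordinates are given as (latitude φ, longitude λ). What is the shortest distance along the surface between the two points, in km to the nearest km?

14074 km

In radians: φ₁ = -1.0439, φ₂ = 1.1502, Δλ = -19.733° = -0.3444 rad.
Haversine: a = sin²(Δφ/2) + cos φ₁ cos φ₂ sin²(Δλ/2) = 0.7919 + (0.5029)(0.4083)(0.0294) = 0.79789.
Central angle c = 2·arcsin(√a) = 2.20903 rad.
Distance = R·c = 6371 × 2.2090 ≈ 14074 km.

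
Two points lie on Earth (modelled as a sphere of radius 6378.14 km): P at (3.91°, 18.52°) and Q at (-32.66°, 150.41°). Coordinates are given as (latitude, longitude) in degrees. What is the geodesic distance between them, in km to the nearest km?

Let φ₁ = 0.0682 rad, φ₂ = -0.5700 rad, and Δλ = 2.3019 rad.
Haversine: a = sin²(Δφ/2) + cos φ₁ cos φ₂ sin²(Δλ/2) = 0.0984 + (0.9977)(0.8419)(0.8339) = 0.79881.
Central angle c = 2·arcsin(√a) = 2.21133 rad.
Distance = R·c = 6378.14 × 2.2113 ≈ 14104 km.

14104 km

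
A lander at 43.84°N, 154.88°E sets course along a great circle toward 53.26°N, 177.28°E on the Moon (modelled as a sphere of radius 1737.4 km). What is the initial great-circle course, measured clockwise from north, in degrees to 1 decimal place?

Δλ = 22.400° = 0.3910 rad.
y = sin Δλ · cos φ₂ = (0.3811)(0.5982) = 0.2280
x = cos φ₁ sin φ₂ − sin φ₁ cos φ₂ cos Δλ = (0.7213)(0.8014) − (0.6926)(0.5982)(0.9245) = 0.1949
θ = atan2(y, x) = 49.46°, so the bearing is 49.5°.

49.5°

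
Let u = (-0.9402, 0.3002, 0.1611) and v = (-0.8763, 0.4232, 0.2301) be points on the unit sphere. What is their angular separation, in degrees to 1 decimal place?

u·v = 0.9880; |u| = 1.0000, |v| = 1.0000.
cos θ = (u·v)/(|u||v|) = 0.9880, so θ = 8.9°.

8.9°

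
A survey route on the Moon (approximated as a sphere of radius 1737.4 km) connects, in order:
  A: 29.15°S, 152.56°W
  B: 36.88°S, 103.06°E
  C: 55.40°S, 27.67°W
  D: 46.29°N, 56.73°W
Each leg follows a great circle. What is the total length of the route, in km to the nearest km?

Leg A→B: central angle 1.4517 rad, distance 2522.2 km.
Leg B→C: central angle 1.3719 rad, distance 2383.5 km.
Leg C→D: central angle 1.8256 rad, distance 3171.7 km.
Total: 2522.2 + 2383.5 + 3171.7 ≈ 8077 km.

8077 km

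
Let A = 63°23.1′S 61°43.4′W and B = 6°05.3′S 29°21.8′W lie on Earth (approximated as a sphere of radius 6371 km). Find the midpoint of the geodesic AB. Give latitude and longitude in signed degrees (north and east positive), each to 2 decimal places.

Central angle δ = 1.0802 rad. Interpolating on the sphere with fraction f = 0.5:
P = [sin((1−f)δ)·A + sin(fδ)·B] / sin δ = 0.5830·A + 0.5830·B in Cartesian coordinates,
giving P = (0.6290, -0.5143, -0.5830), i.e. latitude -35.67°, longitude -39.27°.

-35.67°, -39.27°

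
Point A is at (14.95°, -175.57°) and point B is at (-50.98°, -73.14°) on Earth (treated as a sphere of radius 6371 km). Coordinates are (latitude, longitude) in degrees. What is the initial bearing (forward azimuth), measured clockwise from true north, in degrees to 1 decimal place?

139.3°

With φ₁ = 0.2609, φ₂ = -0.8898, Δλ = 1.7877 rad, the forward-azimuth formula gives
θ = atan2( sin Δλ cos φ₂ , cos φ₁ sin φ₂ − sin φ₁ cos φ₂ cos Δλ ) = atan2(0.6148, -0.7157) = 139.33°.
So the initial bearing is 139.3°.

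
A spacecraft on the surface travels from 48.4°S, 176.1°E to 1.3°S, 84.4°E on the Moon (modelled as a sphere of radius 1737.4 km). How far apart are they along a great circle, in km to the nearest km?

2734 km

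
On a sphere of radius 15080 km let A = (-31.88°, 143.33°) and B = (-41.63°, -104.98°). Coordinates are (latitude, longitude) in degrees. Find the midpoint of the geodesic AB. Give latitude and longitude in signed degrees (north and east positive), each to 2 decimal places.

-52.95°, -166.19°

Central angle δ = 1.4543 rad. Interpolating on the sphere with fraction f = 0.5:
P = [sin((1−f)δ)·A + sin(fδ)·B] / sin δ = 0.6693·A + 0.6693·B in Cartesian coordinates,
giving P = (-0.5851, -0.1438, -0.7981), i.e. latitude -52.95°, longitude -166.19°.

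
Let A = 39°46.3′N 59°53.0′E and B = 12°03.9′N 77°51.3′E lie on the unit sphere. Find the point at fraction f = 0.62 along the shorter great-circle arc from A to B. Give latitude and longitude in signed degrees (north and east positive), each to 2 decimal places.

Central angle δ = 0.5573 rad. Interpolating on the sphere with fraction f = 0.62:
P = [sin((1−f)δ)·A + sin(fδ)·B] / sin δ = 0.3974·A + 0.6404·B in Cartesian coordinates,
giving P = (0.2850, 0.8764, 0.3881), i.e. latitude 22.84°, longitude 71.99°.

22.84°, 71.99°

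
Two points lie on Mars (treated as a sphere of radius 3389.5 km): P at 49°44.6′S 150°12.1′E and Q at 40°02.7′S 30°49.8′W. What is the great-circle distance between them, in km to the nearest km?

In radians: φ₁ = -0.8682, φ₂ = -0.6989, Δλ = 178.968° = 3.1236 rad.
cos c = sin φ₁ sin φ₂ + cos φ₁ cos φ₂ cos Δλ = (-0.7632)(-0.6434) + (0.6462)(0.7655)(-0.9998) = -0.00361,
so c = arccos(-0.00361) = 1.57441 rad.
Distance = R·c = 3389.5 × 1.5744 ≈ 5336 km.

5336 km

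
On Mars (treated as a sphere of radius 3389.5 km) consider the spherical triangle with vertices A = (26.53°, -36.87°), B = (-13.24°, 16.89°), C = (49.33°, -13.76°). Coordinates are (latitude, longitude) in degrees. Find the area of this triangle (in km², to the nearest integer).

Side lengths (central angles): a = 1.1896, b = 0.5052, c = 1.1455 rad; semiperimeter s = 1.4202.
By l'Huilier's theorem, tan(E/4) = √[tan(s/2) tan((s−a)/2) tan((s−b)/2) tan((s−c)/2)], giving spherical excess E = 0.3284 rad.
Area = E·R² = 0.3284 × (3389.5)² ≈ 3773384 km².

3773384 km²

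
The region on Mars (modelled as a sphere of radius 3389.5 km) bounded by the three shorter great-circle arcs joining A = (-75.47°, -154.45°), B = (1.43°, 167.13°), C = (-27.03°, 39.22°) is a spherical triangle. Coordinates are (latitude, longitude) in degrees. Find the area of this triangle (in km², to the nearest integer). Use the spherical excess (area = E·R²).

Side lengths (central angles): a = 2.1633, b = 1.3461, c = 1.3976 rad; semiperimeter s = 2.4535.
By l'Huilier's theorem, tan(E/4) = √[tan(s/2) tan((s−a)/2) tan((s−b)/2) tan((s−c)/2)], giving spherical excess E = 1.4647 rad.
Area = E·R² = 1.4647 × (3389.5)² ≈ 16827307 km².

16827307 km²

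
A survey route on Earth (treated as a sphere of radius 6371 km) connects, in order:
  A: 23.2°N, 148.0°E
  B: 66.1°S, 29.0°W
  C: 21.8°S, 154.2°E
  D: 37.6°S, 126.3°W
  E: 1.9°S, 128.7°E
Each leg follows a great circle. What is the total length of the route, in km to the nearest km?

44325 km

Leg A→B: central angle 2.3921 rad, distance 15240.1 km.
Leg B→C: central angle 1.6069 rad, distance 10237.3 km.
Leg C→D: central angle 1.2018 rad, distance 7656.9 km.
Leg D→E: central angle 1.7566 rad, distance 11191.2 km.
Total: 15240.1 + 10237.3 + 7656.9 + 11191.2 ≈ 44325 km.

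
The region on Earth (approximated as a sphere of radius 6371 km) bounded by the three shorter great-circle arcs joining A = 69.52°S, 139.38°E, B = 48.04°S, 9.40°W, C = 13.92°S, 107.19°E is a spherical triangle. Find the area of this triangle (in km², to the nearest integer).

26750869 km²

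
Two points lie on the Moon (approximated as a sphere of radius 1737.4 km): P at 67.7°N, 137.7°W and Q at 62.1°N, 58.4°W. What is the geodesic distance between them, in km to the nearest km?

With latitudes φ₁ = 67.700°, φ₂ = 62.100° and longitude difference Δλ = 79.300°:
Haversine: a = sin²(Δφ/2) + cos φ₁ cos φ₂ sin²(Δλ/2) = 0.0024 + (0.3795)(0.4679)(0.4072) = 0.07468.
Central angle c = 2·arcsin(√a) = 0.55360 rad.
Distance = R·c = 1737.4 × 0.5536 ≈ 962 km.

962 km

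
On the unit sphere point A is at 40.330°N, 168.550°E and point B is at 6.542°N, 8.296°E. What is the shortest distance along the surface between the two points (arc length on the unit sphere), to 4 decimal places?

2.2641

With latitudes φ₁ = 40.330°, φ₂ = 6.542° and longitude difference Δλ = -160.254°:
cos c = sin φ₁ sin φ₂ + cos φ₁ cos φ₂ cos Δλ = (0.6472)(0.1139) + (0.7623)(0.9935)(-0.9412) = -0.63910,
so c = arccos(-0.63910) = 2.26412 rad.
On the unit sphere the arc length equals the central angle: 2.2641.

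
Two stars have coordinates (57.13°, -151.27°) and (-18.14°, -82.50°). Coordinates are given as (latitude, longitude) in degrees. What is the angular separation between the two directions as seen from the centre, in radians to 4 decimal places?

Let φ₁ = 0.9971 rad, φ₂ = -0.3166 rad, and Δλ = 1.2003 rad.
cos c = sin φ₁ sin φ₂ + cos φ₁ cos φ₂ cos Δλ = (0.8399)(-0.3113) + (0.5427)(0.9503)(0.3621) = -0.07473,
so c = arccos(-0.07473) = 1.64560 rad.
So the angular separation is 1.6456 rad.

1.6456 rad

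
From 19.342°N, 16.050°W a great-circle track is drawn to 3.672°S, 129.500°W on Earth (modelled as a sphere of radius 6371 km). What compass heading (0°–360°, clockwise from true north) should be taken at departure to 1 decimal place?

With φ₁ = 0.3376, φ₂ = -0.0641, Δλ = -1.9801 rad, the forward-azimuth formula gives
θ = atan2( sin Δλ cos φ₂ , cos φ₁ sin φ₂ − sin φ₁ cos φ₂ cos Δλ ) = atan2(-0.9155, 0.0711) = -85.56°.
Adding 360° brings this into [0°, 360°): 274.4°.

274.4°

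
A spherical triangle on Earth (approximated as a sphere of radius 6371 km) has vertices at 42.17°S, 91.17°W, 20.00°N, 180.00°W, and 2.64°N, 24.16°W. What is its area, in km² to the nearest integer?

Side lengths (central angles): a = 2.5694, b = 1.3096, c = 1.7879 rad; semiperimeter s = 2.8334.
By l'Huilier's theorem, tan(E/4) = √[tan(s/2) tan((s−a)/2) tan((s−b)/2) tan((s−c)/2)], giving spherical excess E = 2.4041 rad.
Area = E·R² = 2.4041 × (6371)² ≈ 97581554 km².

97581554 km²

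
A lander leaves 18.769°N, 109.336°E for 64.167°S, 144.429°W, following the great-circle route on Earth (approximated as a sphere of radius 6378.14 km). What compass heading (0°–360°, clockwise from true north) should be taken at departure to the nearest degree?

153°

Δλ = 106.235° = 1.8542 rad.
y = sin Δλ · cos φ₂ = (0.9601)(0.4357) = 0.4184
x = cos φ₁ sin φ₂ − sin φ₁ cos φ₂ cos Δλ = (0.9468)(-0.9001) − (0.3218)(0.4357)(-0.2796) = -0.8130
θ = atan2(y, x) = 152.77°, so the bearing is 153°.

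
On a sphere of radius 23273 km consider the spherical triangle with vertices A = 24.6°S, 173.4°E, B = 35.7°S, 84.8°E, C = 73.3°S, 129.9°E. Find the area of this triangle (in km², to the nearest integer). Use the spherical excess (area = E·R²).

Side lengths (central angles): a = 0.7617, b = 0.9419, c = 1.3068 rad; semiperimeter s = 1.5052.
By l'Huilier's theorem, tan(E/4) = √[tan(s/2) tan((s−a)/2) tan((s−b)/2) tan((s−c)/2)], giving spherical excess E = 0.4087 rad.
Area = E·R² = 0.4087 × (23273)² ≈ 221386922 km².

221386922 km²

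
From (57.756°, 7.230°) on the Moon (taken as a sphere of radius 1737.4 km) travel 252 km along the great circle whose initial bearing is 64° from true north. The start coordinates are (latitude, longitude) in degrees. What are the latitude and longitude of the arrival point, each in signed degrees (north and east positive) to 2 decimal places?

60.54°, 22.55°

Angular distance δ = d/R = 252/1737.4 = 0.14504 rad; initial bearing θ = 1.1170 rad.
sin φ₂ = sin φ₁ cos δ + cos φ₁ sin δ cos θ = (0.8458)(0.9895) + (0.5335)(0.1445)(0.4384) = 0.8707, so φ₂ = 60.54°.
Δλ = atan2(sin θ sin δ cos φ₁, cos δ − sin φ₁ sin φ₂) = atan2(0.0693, 0.2531) = 15.316°.
λ₂ = 7.230° + 15.316° = 22.55°.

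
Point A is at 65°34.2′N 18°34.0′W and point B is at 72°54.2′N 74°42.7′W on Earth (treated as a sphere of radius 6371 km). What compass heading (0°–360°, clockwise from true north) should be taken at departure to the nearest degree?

Δλ = -56.145° = -0.9799 rad.
y = sin Δλ · cos φ₂ = (-0.8305)(0.2940) = -0.2441
x = cos φ₁ sin φ₂ − sin φ₁ cos φ₂ cos Δλ = (0.4136)(0.9558) − (0.9105)(0.2940)(0.5571) = 0.2462
θ = atan2(y, x) = -44.76°; adding 360° gives 315°.

315°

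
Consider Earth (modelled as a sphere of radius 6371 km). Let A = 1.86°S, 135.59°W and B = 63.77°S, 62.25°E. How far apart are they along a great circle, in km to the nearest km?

12570 km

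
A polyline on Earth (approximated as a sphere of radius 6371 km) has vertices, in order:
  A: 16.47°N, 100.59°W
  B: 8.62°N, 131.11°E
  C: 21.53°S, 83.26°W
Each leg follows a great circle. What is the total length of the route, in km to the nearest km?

29749 km

Leg A→B: central angle 2.1474 rad, distance 13680.8 km.
Leg B→C: central angle 2.5221 rad, distance 16068.0 km.
Total: 13680.8 + 16068.0 ≈ 29749 km.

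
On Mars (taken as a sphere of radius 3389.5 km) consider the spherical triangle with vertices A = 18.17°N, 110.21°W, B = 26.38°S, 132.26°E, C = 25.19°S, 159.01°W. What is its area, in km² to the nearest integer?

Side lengths (central angles): a = 1.0665, b = 1.1223, c = 2.1317 rad; semiperimeter s = 2.1603.
By l'Huilier's theorem, tan(E/4) = √[tan(s/2) tan((s−a)/2) tan((s−b)/2) tan((s−c)/2)], giving spherical excess E = 0.3843 rad.
Area = E·R² = 0.3843 × (3389.5)² ≈ 4414958 km².

4414958 km²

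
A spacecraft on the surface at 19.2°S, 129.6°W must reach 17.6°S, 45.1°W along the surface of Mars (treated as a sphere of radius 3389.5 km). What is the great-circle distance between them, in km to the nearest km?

With latitudes φ₁ = -19.200°, φ₂ = -17.600° and longitude difference Δλ = 84.500°:
cos c = sin φ₁ sin φ₂ + cos φ₁ cos φ₂ cos Δλ = (-0.3289)(-0.3024) + (0.9444)(0.9532)(0.0958) = 0.18572,
so c = arccos(0.18572) = 1.38399 rad.
Distance = R·c = 3389.5 × 1.3840 ≈ 4691 km.

4691 km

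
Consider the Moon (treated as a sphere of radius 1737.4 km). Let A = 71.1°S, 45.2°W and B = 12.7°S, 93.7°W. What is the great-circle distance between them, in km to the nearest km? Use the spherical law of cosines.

With latitudes φ₁ = -71.100°, φ₂ = -12.700° and longitude difference Δλ = -48.500°:
cos c = sin φ₁ sin φ₂ + cos φ₁ cos φ₂ cos Δλ = (-0.9461)(-0.2198) + (0.3239)(0.9755)(0.6626) = 0.41738,
so c = arccos(0.41738) = 1.14024 rad.
Distance = R·c = 1737.4 × 1.1402 ≈ 1981 km.

1981 km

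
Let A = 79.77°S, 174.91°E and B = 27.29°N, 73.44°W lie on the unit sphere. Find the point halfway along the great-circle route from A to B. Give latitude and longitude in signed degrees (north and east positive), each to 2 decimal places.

The central angle between A and B is δ = 2.1053 rad.
With f = 0.5, the slerp weights are sin((1−f)δ)/sin δ = 1.0096 and sin(fδ)/sin δ = 1.0096.
Weighted sum of the unit vectors: (1.0096)·(-0.1769,0.0158,-0.9841) + (1.0096)·(0.2533,-0.8518,0.4585) = (0.0771, -0.8441, -0.5306).
Converting back: φ = atan2(z, √(x²+y²)) = -32.05°, λ = atan2(y, x) = -84.78°.

-32.05°, -84.78°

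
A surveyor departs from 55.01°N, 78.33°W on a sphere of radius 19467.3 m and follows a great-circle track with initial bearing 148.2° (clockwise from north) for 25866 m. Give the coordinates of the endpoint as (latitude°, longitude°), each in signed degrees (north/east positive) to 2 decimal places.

-16.07°, -46.16°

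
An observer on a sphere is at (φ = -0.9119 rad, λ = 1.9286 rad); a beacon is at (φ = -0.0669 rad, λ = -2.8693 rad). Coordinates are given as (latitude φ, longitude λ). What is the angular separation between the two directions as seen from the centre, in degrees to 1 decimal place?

In radians: φ₁ = -0.9119, φ₂ = -0.0669, Δλ = 85.101° = 1.4853 rad.
Haversine: a = sin²(Δφ/2) + cos φ₁ cos φ₂ sin²(Δλ/2) = 0.1681 + (0.6122)(0.9978)(0.4573) = 0.44749.
Central angle c = 2·arcsin(√a) = 1.46557 rad.
So the angular separation is 84.0°.

84.0°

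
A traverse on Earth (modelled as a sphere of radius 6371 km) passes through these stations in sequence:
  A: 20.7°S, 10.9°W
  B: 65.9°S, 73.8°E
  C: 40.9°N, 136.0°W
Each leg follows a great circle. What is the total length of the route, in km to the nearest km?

24348 km

Leg A→B: central angle 1.2047 rad, distance 7675.3 km.
Leg B→C: central angle 2.6169 rad, distance 16672.5 km.
Total: 7675.3 + 16672.5 ≈ 24348 km.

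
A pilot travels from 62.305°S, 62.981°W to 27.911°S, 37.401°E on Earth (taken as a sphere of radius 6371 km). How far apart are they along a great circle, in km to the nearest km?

7794 km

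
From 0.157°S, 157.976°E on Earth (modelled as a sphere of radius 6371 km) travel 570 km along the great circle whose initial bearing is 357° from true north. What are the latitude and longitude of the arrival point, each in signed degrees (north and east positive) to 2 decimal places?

4.96°, 157.71°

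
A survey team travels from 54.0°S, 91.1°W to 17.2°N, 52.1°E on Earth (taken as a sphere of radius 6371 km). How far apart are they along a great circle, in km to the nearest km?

In radians: φ₁ = -0.9425, φ₂ = 0.3002, Δλ = 143.200° = 2.4993 rad.
cos c = sin φ₁ sin φ₂ + cos φ₁ cos φ₂ cos Δλ = (-0.8090)(0.2957) + (0.5878)(0.9553)(-0.8007) = -0.68884,
so c = arccos(-0.68884) = 2.33069 rad.
Distance = R·c = 6371 × 2.3307 ≈ 14849 km.

14849 km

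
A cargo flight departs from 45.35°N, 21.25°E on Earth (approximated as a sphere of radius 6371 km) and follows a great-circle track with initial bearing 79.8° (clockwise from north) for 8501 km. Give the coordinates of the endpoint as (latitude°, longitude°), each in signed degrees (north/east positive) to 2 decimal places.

16.72°, 108.73°

Angular distance δ = d/R = 8501/6371 = 1.33433 rad; initial bearing θ = 1.3928 rad.
sin φ₂ = sin φ₁ cos δ + cos φ₁ sin δ cos θ = (0.7114)(0.2343) + (0.7028)(0.9722)(0.1771) = 0.2877, so φ₂ = 16.72°.
Δλ = atan2(sin θ sin δ cos φ₁, cos δ − sin φ₁ sin φ₂) = atan2(0.6724, 0.0296) = 87.477°.
λ₂ = 21.250° + 87.477° = 108.73°.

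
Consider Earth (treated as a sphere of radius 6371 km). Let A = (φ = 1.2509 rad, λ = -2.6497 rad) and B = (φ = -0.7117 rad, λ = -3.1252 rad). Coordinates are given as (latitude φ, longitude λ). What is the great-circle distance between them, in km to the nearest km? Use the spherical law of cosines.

12687 km

With latitudes φ₁ = 71.671°, φ₂ = -40.777° and longitude difference Δλ = -27.244°:
cos c = sin φ₁ sin φ₂ + cos φ₁ cos φ₂ cos Δλ = (0.9493)(-0.6531) + (0.3145)(0.7573)(0.8891) = -0.40827,
so c = arccos(-0.40827) = 1.99136 rad.
Distance = R·c = 6371 × 1.9914 ≈ 12687 km.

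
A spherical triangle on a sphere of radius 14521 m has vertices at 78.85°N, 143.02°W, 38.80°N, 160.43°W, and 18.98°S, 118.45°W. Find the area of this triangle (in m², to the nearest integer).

Side lengths (central angles): a = 1.2196, b = 1.7242, c = 0.7097 rad; semiperimeter s = 1.8267.
By l'Huilier's theorem, tan(E/4) = √[tan(s/2) tan((s−a)/2) tan((s−b)/2) tan((s−c)/2)], giving spherical excess E = 0.4543 rad.
Area = E·R² = 0.4543 × (14521)² ≈ 95787140 m².

95787140 m²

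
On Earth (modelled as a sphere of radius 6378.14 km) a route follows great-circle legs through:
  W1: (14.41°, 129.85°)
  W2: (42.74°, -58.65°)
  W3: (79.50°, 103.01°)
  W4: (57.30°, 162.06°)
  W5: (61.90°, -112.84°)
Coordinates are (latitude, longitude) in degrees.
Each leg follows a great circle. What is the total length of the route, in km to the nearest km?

Leg W1→W2: central angle 2.1349 rad, distance 13616.5 km.
Leg W2→W3: central angle 1.0000 rad, distance 6378.4 km.
Leg W3→W4: central angle 0.4990 rad, distance 3182.8 km.
Leg W4→W5: central angle 0.7012 rad, distance 4472.5 km.
Total: 13616.5 + 6378.4 + 3182.8 + 4472.5 ≈ 27650 km.

27650 km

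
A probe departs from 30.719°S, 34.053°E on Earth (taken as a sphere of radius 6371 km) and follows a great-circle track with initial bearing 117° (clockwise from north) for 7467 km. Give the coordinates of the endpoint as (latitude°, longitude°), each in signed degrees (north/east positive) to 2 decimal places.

-33.92°, 115.73°

Angular distance δ = d/R = 7467/6371 = 1.17203 rad; initial bearing θ = 2.0420 rad.
sin φ₂ = sin φ₁ cos δ + cos φ₁ sin δ cos θ = (-0.5108)(0.3883) + (0.8597)(0.9215)(-0.4540) = -0.5580, so φ₂ = -33.92°.
Δλ = atan2(sin θ sin δ cos φ₁, cos δ − sin φ₁ sin φ₂) = atan2(0.7059, 0.1032) = 81.680°.
λ₂ = 34.053° + 81.680° = 115.73°.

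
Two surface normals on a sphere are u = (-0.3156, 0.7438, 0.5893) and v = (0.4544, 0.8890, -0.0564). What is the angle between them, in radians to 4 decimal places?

1.0649 rad

u·v = 0.4846; |u| = 1.0001, |v| = 1.0000.
cos θ = (u·v)/(|u||v|) = 0.4846, so θ = 1.0649 rad.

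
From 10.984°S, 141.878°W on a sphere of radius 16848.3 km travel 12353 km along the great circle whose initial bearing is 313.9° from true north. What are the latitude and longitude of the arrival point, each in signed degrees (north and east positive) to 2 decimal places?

18.30°, -172.40°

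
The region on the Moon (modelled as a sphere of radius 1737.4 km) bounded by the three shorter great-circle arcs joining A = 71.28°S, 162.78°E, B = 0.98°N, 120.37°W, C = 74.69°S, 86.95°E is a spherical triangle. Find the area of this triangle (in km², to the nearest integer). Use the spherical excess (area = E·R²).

Side lengths (central angles): a = 1.8246, b = 0.3647, c = 1.5140 rad; semiperimeter s = 1.8516.
By l'Huilier's theorem, tan(E/4) = √[tan(s/2) tan((s−a)/2) tan((s−b)/2) tan((s−c)/2)], giving spherical excess E = 0.2121 rad.
Area = E·R² = 0.2121 × (1737.4)² ≈ 640271 km².

640271 km²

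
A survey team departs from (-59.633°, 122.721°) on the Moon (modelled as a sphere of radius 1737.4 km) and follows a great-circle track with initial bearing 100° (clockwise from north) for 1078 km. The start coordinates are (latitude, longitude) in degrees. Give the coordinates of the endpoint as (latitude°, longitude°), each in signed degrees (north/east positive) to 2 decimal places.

-48.85°, -176.80°

Angular distance δ = d/R = 1078/1737.4 = 0.62047 rad; initial bearing θ = 1.7453 rad.
sin φ₂ = sin φ₁ cos δ + cos φ₁ sin δ cos θ = (-0.8628)(0.8136) + (0.5055)(0.5814)(-0.1736) = -0.7530, so φ₂ = -48.85°.
Δλ = atan2(sin θ sin δ cos φ₁, cos δ − sin φ₁ sin φ₂) = atan2(0.2895, 0.1639) = 60.481°.
λ₂ = 122.721° + 60.481° = 183.20° → -176.80° after wrapping to (−180°, 180°].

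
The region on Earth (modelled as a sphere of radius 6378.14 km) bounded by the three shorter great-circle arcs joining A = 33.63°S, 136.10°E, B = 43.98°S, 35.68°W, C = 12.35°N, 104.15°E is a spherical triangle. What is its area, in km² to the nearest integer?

Side lengths (central angles): a = 2.3263, b = 0.9622, c = 1.7807 rad; semiperimeter s = 2.5346.
By l'Huilier's theorem, tan(E/4) = √[tan(s/2) tan((s−a)/2) tan((s−b)/2) tan((s−c)/2)], giving spherical excess E = 1.3958 rad.
Area = E·R² = 1.3958 × (6378.14)² ≈ 56781869 km².

56781869 km²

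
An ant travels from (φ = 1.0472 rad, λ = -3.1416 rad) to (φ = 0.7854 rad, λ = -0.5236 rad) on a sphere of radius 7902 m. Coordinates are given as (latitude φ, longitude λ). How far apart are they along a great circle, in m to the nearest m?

9953 m

With latitudes φ₁ = 60.000°, φ₂ = 45.000° and longitude difference Δλ = 150.000°:
cos c = sin φ₁ sin φ₂ + cos φ₁ cos φ₂ cos Δλ = (0.8660)(0.7071) + (0.5000)(0.7071)(-0.8660) = 0.30619,
so c = arccos(0.30619) = 1.25961 rad.
Distance = R·c = 7902 × 1.2596 ≈ 9953 m.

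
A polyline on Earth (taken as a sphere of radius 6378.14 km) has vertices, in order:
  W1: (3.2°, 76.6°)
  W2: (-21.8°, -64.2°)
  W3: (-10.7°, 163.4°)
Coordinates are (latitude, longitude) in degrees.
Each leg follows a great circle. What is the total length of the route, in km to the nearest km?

Leg W1→W2: central angle 2.4026 rad, distance 15324.0 km.
Leg W2→W3: central angle 2.1487 rad, distance 13704.5 km.
Total: 15324.0 + 13704.5 ≈ 29029 km.

29029 km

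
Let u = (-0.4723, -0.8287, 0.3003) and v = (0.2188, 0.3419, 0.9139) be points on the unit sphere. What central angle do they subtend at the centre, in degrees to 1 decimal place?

u·v = -0.1122; |u| = 1.0000, |v| = 1.0000.
cos θ = (u·v)/(|u||v|) = -0.1122, so θ = 96.4°.

96.4°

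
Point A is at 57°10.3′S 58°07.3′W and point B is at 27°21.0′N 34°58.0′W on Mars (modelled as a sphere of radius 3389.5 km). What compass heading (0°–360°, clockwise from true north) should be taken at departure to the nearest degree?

20°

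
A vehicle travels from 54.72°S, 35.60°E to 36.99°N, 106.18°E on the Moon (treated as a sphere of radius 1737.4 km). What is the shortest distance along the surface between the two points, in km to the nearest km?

3328 km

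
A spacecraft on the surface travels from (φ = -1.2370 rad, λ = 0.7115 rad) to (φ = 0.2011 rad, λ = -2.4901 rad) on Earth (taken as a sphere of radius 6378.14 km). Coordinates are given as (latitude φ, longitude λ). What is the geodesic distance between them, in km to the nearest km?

With latitudes φ₁ = -70.875°, φ₂ = 11.522° and longitude difference Δλ = 176.562°:
cos c = sin φ₁ sin φ₂ + cos φ₁ cos φ₂ cos Δλ = (-0.9448)(0.1997) + (0.3276)(0.9798)(-0.9982) = -0.50917,
so c = arccos(-0.50917) = 2.10502 rad.
Distance = R·c = 6378.14 × 2.1050 ≈ 13426 km.

13426 km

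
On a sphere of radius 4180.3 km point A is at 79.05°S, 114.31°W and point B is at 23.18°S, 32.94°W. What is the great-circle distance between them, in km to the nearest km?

Let φ₁ = -1.3797 rad, φ₂ = -0.4046 rad, and Δλ = 1.4202 rad.
cos c = sin φ₁ sin φ₂ + cos φ₁ cos φ₂ cos Δλ = (-0.9818)(-0.3936) + (0.1900)(0.9193)(0.1501) = 0.41266,
so c = arccos(0.41266) = 1.14543 rad.
Distance = R·c = 4180.3 × 1.1454 ≈ 4788 km.

4788 km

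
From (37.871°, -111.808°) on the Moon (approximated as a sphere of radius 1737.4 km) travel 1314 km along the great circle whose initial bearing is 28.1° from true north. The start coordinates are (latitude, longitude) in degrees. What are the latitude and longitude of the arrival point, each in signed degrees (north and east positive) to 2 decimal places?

67.58°, -53.88°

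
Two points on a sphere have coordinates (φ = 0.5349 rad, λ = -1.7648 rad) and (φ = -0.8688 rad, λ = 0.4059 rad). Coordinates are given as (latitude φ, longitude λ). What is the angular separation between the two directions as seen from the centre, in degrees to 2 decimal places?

134.66°

Let φ₁ = 0.5349 rad, φ₂ = -0.8688 rad, and Δλ = 2.1707 rad.
cos c = sin φ₁ sin φ₂ + cos φ₁ cos φ₂ cos Δλ = (0.5098)(-0.7636) + (0.8603)(0.6457)(-0.5646) = -0.70287,
so c = arccos(-0.70287) = 2.35022 rad.
So the angular separation is 134.66°.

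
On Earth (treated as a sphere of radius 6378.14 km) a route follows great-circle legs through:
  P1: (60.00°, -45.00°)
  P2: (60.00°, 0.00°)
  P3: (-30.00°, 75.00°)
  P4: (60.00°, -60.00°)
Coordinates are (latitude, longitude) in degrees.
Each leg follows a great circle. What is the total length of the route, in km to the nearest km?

Leg P1→P2: central angle 0.3851 rad, distance 2456.0 km.
Leg P2→P3: central angle 1.8975 rad, distance 12102.6 km.
Leg P3→P4: central angle 2.4027 rad, distance 15324.6 km.
Total: 2456.0 + 12102.6 + 15324.6 ≈ 29883 km.

29883 km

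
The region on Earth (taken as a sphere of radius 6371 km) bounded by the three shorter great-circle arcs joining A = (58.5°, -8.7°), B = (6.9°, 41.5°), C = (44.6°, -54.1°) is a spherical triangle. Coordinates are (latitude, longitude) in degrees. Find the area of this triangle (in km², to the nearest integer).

10076497 km²

Side lengths (central angles): a = 1.5554, b = 0.5357, c = 1.1213 rad; semiperimeter s = 1.6062.
By l'Huilier's theorem, tan(E/4) = √[tan(s/2) tan((s−a)/2) tan((s−b)/2) tan((s−c)/2)], giving spherical excess E = 0.2483 rad.
Area = E·R² = 0.2483 × (6371)² ≈ 10076497 km².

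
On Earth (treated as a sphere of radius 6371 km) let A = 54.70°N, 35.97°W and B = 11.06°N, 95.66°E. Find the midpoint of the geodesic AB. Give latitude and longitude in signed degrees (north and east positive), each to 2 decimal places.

Central angle δ = 1.7928 rad. Interpolating on the sphere with fraction f = 0.5:
P = [sin((1−f)δ)·A + sin(fδ)·B] / sin δ = 0.8007·A + 0.8007·B in Cartesian coordinates,
giving P = (0.2970, 0.5103, 0.8071), i.e. latitude 53.82°, longitude 59.80°.

53.82°, 59.80°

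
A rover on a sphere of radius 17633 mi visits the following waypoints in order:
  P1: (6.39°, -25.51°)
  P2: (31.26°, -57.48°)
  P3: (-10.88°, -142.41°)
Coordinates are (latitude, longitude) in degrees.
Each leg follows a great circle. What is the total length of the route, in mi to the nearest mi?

40084 mi

Leg P1→P2: central angle 0.6787 rad, distance 11966.8 mi.
Leg P2→P3: central angle 1.5946 rad, distance 28116.9 mi.
Total: 11966.8 + 28116.9 ≈ 40084 mi.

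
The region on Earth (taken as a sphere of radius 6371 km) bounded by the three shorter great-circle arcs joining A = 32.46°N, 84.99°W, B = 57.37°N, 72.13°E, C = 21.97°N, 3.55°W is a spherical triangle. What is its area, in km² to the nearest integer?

35843650 km²

Side lengths (central angles): a = 1.1166, b = 1.2480, c = 1.5380 rad; semiperimeter s = 1.9512.
By l'Huilier's theorem, tan(E/4) = √[tan(s/2) tan((s−a)/2) tan((s−b)/2) tan((s−c)/2)], giving spherical excess E = 0.8831 rad.
Area = E·R² = 0.8831 × (6371)² ≈ 35843650 km².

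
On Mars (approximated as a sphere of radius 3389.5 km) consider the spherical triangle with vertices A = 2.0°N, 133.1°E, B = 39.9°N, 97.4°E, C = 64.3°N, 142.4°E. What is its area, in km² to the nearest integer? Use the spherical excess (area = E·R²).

3438423 km²

Side lengths (central angles): a = 0.6211, b = 1.0938, c = 0.8698 rad; semiperimeter s = 1.2923.
By l'Huilier's theorem, tan(E/4) = √[tan(s/2) tan((s−a)/2) tan((s−b)/2) tan((s−c)/2)], giving spherical excess E = 0.2993 rad.
Area = E·R² = 0.2993 × (3389.5)² ≈ 3438423 km².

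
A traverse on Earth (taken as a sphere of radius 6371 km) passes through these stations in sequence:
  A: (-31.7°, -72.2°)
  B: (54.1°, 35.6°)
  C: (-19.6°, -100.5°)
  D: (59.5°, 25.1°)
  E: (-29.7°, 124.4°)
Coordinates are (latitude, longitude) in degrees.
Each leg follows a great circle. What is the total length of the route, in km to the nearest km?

55799 km

Leg A→B: central angle 2.1873 rad, distance 13935.1 km.
Leg B→C: central angle 2.3047 rad, distance 14683.1 km.
Leg C→D: central angle 2.1741 rad, distance 13851.2 km.
Leg D→E: central angle 2.0923 rad, distance 13329.8 km.
Total: 13935.1 + 14683.1 + 13851.2 + 13329.8 ≈ 55799 km.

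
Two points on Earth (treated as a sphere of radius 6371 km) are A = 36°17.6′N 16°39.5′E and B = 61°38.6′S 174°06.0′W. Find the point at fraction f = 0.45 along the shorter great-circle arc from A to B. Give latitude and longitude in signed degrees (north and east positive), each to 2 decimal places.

The central angle between A and B is δ = 2.6837 rad.
With f = 0.45, the slerp weights are sin((1−f)δ)/sin δ = 2.2519 and sin(fδ)/sin δ = 2.1146.
Weighted sum of the unit vectors: (2.2519)·(0.7722,0.2311,0.5919) + (2.1146)·(-0.4724,-0.0488,-0.8800) = (0.7399, 0.4171, -0.5279).
Converting back: φ = atan2(z, √(x²+y²)) = -31.86°, λ = atan2(y, x) = 29.41°.

-31.86°, 29.41°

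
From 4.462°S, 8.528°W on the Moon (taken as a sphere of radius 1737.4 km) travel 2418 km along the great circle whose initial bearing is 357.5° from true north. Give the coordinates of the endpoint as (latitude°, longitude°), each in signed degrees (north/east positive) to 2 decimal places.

75.07°, -18.12°

Angular distance δ = d/R = 2418/1737.4 = 1.39173 rad; initial bearing θ = 6.2396 rad.
sin φ₂ = sin φ₁ cos δ + cos φ₁ sin δ cos θ = (-0.0778)(0.1781) + (0.9970)(0.9840)(0.9990) = 0.9662, so φ₂ = 75.07°.
Δλ = atan2(sin θ sin δ cos φ₁, cos δ − sin φ₁ sin φ₂) = atan2(-0.0428, 0.2533) = -9.590°.
λ₂ = -8.528° − 9.590° = -18.12°.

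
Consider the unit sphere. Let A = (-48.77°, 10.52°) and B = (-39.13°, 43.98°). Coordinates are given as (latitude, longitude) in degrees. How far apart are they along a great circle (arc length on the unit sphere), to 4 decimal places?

With latitudes φ₁ = -48.770°, φ₂ = -39.130° and longitude difference Δλ = 33.460°:
Haversine: a = sin²(Δφ/2) + cos φ₁ cos φ₂ sin²(Δλ/2) = 0.0071 + (0.6591)(0.7757)(0.0829) = 0.04943.
Central angle c = 2·arcsin(√a) = 0.44838 rad.
On the unit sphere the arc length equals the central angle: 0.4484.

0.4484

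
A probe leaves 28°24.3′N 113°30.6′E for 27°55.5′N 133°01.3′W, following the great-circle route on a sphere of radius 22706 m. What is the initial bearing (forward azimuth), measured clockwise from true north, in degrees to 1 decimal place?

With φ₁ = 0.4958, φ₂ = 0.4874, Δλ = 1.9804 rad, the forward-azimuth formula gives
θ = atan2( sin Δλ cos φ₂ , cos φ₁ sin φ₂ − sin φ₁ cos φ₂ cos Δλ ) = atan2(0.8105, 0.5793) = 54.44°.
So the initial bearing is 54.4°.

54.4°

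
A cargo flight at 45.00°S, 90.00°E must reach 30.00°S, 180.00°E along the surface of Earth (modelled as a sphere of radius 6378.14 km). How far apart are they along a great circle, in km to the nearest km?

7714 km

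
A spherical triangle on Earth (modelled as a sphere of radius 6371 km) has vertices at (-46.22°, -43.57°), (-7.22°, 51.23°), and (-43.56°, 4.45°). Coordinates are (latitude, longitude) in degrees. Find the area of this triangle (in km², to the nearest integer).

1535697 km²

Side lengths (central angles): a = 0.9534, b = 0.5865, c = 1.5375 rad; semiperimeter s = 1.5387.
By l'Huilier's theorem, tan(E/4) = √[tan(s/2) tan((s−a)/2) tan((s−b)/2) tan((s−c)/2)], giving spherical excess E = 0.0378 rad.
Area = E·R² = 0.0378 × (6371)² ≈ 1535697 km².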